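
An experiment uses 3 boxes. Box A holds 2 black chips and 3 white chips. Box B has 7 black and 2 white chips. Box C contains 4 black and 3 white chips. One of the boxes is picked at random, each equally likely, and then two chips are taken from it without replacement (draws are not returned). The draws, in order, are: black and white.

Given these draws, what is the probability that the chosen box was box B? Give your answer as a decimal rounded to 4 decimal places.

Under each hypothesis, the probability of the observed sequence is: P(data | box A) = (2/5)(3/4) = 0.3; P(data | box B) = (7/9)(2/8) = 0.19444; P(data | box C) = (4/7)(3/6) = 0.28571.
Weighting by the prior gives 1/3 · 0.3 = 0.1, 1/3 · 0.19444 = 0.064815, 1/3 · 0.28571 = 0.095238; with total 0.26005.
Therefore the posterior P(box B | data) = (0.064815) / (0.26005) = 0.24924.

0.2492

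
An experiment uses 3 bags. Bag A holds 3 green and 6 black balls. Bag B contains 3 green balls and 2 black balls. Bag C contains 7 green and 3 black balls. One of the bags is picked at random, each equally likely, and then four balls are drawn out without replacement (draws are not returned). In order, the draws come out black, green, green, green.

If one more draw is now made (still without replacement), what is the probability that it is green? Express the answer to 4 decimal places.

0.3518

The likelihood of the observed sequence under each hypothesis: P(data | bag A) = (6/9)(3/8)(2/7)(1/6) = 0.011905; P(data | bag B) = (2/5)(3/4)(2/3)(1/2) = 0.1; P(data | bag C) = (3/10)(7/9)(6/8)(5/7) = 0.125.
Multiplying each by its prior: 1/3 · 0.011905 = 0.0039683, 1/3 · 0.1 = 0.033333, 1/3 · 0.125 = 0.041667; these sum to 0.078968.
Dividing through by the total gives posterior P(bag A | data) = 0.050251, P(bag B | data) = 0.42211, P(bag C | data) = 0.52764.
The predictive probability is P(green next | data) = (0)(0.050251) + (0)(0.42211) + (2/3)(0.52764) = 0.35176.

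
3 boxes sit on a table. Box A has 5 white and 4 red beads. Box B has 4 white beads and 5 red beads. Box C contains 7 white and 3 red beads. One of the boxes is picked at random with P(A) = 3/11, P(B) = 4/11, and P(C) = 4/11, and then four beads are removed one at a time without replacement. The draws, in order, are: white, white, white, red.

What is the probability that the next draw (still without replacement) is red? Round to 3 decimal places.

0.487

Compute the likelihood of the observed sequence for each case: P(data | box A) = (5/9)(4/8)(3/7)(4/6) = 0.079365; P(data | box B) = (4/9)(3/8)(2/7)(5/6) = 0.039683; P(data | box C) = (7/10)(6/9)(5/8)(3/7) = 0.125.
Multiplying each by its prior: 3/11 · 0.079365 = 0.021645, 4/11 · 0.039683 = 0.01443, 4/11 · 0.125 = 0.045455; these sum to 0.08153.
The posterior is then P(box A | data) = 0.26549, P(box B | data) = 0.17699, P(box C | data) = 0.55752.
Averaging over the posterior, P(red next | data) = (3/5)(0.26549) + (4/5)(0.17699) + (1/3)(0.55752) = 0.48673.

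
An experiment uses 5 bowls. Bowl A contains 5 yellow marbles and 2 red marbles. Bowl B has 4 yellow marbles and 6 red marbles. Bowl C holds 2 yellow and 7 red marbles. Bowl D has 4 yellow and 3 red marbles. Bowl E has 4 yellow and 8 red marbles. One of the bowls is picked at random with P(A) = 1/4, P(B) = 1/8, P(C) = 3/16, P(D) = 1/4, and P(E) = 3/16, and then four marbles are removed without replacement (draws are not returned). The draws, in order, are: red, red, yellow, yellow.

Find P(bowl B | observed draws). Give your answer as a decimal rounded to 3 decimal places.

Under each hypothesis, the probability of the observed sequence is: P(data | bowl A) = (2/7)(1/6)(5/5)(4/4) = 0.047619; P(data | bowl B) = (6/10)(5/9)(4/8)(3/7) = 0.071429; P(data | bowl C) = (7/9)(6/8)(2/7)(1/6) = 0.027778; P(data | bowl D) = (3/7)(2/6)(4/5)(3/4) = 0.085714; P(data | bowl E) = (8/12)(7/11)(4/10)(3/9) = 0.056566.
The prior-weighted likelihoods are 1/4 · 0.047619 = 0.011905, 1/8 · 0.071429 = 0.0089286, 3/16 · 0.027778 = 0.0052083, 1/4 · 0.085714 = 0.021429, 3/16 · 0.056566 = 0.010606; with total 0.058076.
So P(bowl B | data) = (0.0089286) / (0.058076) = 0.15374.

0.154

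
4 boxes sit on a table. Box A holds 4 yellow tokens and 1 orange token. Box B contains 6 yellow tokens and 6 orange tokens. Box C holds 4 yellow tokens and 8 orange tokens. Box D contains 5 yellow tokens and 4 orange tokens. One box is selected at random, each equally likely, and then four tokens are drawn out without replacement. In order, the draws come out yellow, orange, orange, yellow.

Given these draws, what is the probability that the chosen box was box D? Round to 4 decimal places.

0.3749

Under each hypothesis, the probability of the observed sequence is: P(data | box A) = (4/5)(1/4)(0/3) = 0; P(data | box B) = (6/12)(6/11)(5/10)(5/9) = 0.075758; P(data | box C) = (4/12)(8/11)(7/10)(3/9) = 0.056566; P(data | box D) = (5/9)(4/8)(3/7)(4/6) = 0.079365.
Multiplying each by its prior: 1/4 · 0 = 0, 1/4 · 0.075758 = 0.018939, 1/4 · 0.056566 = 0.014141, 1/4 · 0.079365 = 0.019841; with total 0.052922.
By Bayes' rule, P(box D | data) = (0.019841) / (0.052922) = 0.37491.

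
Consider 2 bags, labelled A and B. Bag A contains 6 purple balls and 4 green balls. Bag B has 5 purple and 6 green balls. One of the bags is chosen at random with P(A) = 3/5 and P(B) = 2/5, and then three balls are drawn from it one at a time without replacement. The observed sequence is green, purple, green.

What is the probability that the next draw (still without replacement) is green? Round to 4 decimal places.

0.3934

Under each hypothesis, the probability of the observed sequence is: P(data | bag A) = (4/10)(6/9)(3/8) = 0.1; P(data | bag B) = (6/11)(5/10)(5/9) = 0.15152.
Weighting by the prior gives 3/5 · 0.1 = 0.06, 2/5 · 0.15152 = 0.060606; these sum to 0.12061.
Normalising, the posterior is P(bag A | data) = 0.49749, P(bag B | data) = 0.50251.
So P(green next | data) = Σ P(green next | H) P(H | data) = (2/7)(0.49749) + (1/2)(0.50251) = 0.3934.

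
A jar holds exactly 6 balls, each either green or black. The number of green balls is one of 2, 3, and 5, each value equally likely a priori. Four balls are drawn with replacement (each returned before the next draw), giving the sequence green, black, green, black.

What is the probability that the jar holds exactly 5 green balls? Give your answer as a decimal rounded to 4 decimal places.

0.1471

The likelihood of the observed sequence under each hypothesis: P(data | r = 2) = (2/6)(4/6)(2/6)(4/6) = 0.049383; P(data | r = 3) = (3/6)(3/6)(3/6)(3/6) = 0.0625; P(data | r = 5) = (5/6)(1/6)(5/6)(1/6) = 0.01929.
Weighting by the prior gives 1/3 · 0.049383 = 0.016461, 1/3 · 0.0625 = 0.020833, 1/3 · 0.01929 = 0.00643; with total 0.043724.
By Bayes' rule, P(r = 5 | data) = (0.00643) / (0.043724) = 0.14706.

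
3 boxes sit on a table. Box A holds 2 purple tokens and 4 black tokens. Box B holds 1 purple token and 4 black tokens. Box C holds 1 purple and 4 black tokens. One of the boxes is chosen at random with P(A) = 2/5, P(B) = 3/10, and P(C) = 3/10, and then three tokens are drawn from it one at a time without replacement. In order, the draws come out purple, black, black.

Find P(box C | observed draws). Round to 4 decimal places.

0.3000

Under each hypothesis, the probability of the observed sequence is: P(data | box A) = (2/6)(4/5)(3/4) = 1/5; P(data | box B) = (1/5)(4/4)(3/3) = 1/5; P(data | box C) = (1/5)(4/4)(3/3) = 1/5.
Weighting by the prior gives 2/5 · 1/5 = 2/25, 3/10 · 1/5 = 3/50, 3/10 · 1/5 = 3/50; summing to 1/5.
Therefore the posterior P(box C | data) = (3/50) / (1/5) = 3/10.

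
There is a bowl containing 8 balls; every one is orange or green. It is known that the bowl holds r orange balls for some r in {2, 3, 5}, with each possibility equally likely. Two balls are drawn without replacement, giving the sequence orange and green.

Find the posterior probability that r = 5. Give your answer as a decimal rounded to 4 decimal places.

Under each hypothesis, the probability of the observed sequence is: P(data | r = 2) = (2/8)(6/7) = 3/14; P(data | r = 3) = (3/8)(5/7) = 15/56; P(data | r = 5) = (5/8)(3/7) = 15/56.
The prior-weighted likelihoods are 1/3 · 3/14 = 1/14, 1/3 · 15/56 = 5/56, 1/3 · 15/56 = 5/56; summing to 1/4.
By Bayes' rule, P(r = 5 | data) = (5/56) / (1/4) = 5/14.

0.3571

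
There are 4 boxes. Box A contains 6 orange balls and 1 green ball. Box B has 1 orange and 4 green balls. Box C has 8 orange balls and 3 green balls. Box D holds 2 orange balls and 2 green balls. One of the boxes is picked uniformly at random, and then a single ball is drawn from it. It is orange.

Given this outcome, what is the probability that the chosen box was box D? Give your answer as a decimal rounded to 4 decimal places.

0.2189

Under each hypothesis, the probability of this draw is: P(data | box A) = (6/7) = 0.85714; P(data | box B) = (1/5) = 0.2; P(data | box C) = (8/11) = 0.72727; P(data | box D) = (2/4) = 0.5.
The prior-weighted likelihoods are 1/4 · 0.85714 = 0.21429, 1/4 · 0.2 = 0.05, 1/4 · 0.72727 = 0.18182, 1/4 · 0.5 = 0.125; summing to 0.5711.
So P(box D | data) = (0.125) / (0.5711) = 0.21887.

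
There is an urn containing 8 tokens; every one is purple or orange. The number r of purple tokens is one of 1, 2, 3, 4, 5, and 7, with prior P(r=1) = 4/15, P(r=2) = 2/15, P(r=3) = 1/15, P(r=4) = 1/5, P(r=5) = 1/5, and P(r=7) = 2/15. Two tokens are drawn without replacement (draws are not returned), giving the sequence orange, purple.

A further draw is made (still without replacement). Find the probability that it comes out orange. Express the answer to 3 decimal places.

Compute the likelihood of the observed sequence for each case: P(data | r = 1) = (7/8)(1/7) = 1/8; P(data | r = 2) = (6/8)(2/7) = 3/14; P(data | r = 3) = (5/8)(3/7) = 15/56; P(data | r = 4) = (4/8)(4/7) = 2/7; P(data | r = 5) = (3/8)(5/7) = 15/56; P(data | r = 7) = (1/8)(7/7) = 1/8.
Weighting by the prior gives 4/15 · 1/8 = 1/30, 2/15 · 3/14 = 1/35, 1/15 · 15/56 = 1/56, 1/5 · 2/7 = 2/35, 1/5 · 15/56 = 3/56, 2/15 · 1/8 = 1/60; summing to 29/140.
Dividing through by the total gives posterior P(r = 1 | data) = 14/87, P(r = 2 | data) = 4/29, P(r = 3 | data) = 5/58, P(r = 4 | data) = 8/29, P(r = 5 | data) = 15/58, P(r = 7 | data) = 7/87.
The predictive probability is P(orange next | data) = (1)(14/87) + (5/6)(4/29) + (2/3)(5/58) + (1/2)(8/29) + (1/3)(15/58) + (0)(7/87) = 97/174.

0.557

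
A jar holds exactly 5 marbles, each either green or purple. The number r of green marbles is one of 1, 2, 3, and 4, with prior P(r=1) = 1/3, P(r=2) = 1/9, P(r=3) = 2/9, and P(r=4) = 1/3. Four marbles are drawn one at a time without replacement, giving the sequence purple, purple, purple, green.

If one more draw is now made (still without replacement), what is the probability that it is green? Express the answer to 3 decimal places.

0.143

Compute the likelihood of the observed sequence for each case: P(data | r = 1) = (4/5)(3/4)(2/3)(1/2) = 1/5; P(data | r = 2) = (3/5)(2/4)(1/3)(2/2) = 1/10; P(data | r = 3) = (2/5)(1/4)(0/3) = 0; P(data | r = 4) = (1/5)(0/4) = 0.
Weighting by the prior gives 1/3 · 1/5 = 1/15, 1/9 · 1/10 = 1/90, 2/9 · 0 = 0, 1/3 · 0 = 0; these sum to 7/90.
Dividing through by the total gives posterior P(r = 1 | data) = 6/7, P(r = 2 | data) = 1/7, P(r = 3 | data) = 0, P(r = 4 | data) = 0.
The predictive probability is P(green next | data) = (0)(6/7) + (1)(1/7) = 1/7.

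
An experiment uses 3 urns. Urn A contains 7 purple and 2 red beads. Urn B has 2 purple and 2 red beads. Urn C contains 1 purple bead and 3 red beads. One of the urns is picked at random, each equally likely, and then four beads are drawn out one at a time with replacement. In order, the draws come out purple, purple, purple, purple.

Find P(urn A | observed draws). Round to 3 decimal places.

0.846

For each hypothesis, P(data | H) works out to: P(data | urn A) = (7/9)(7/9)(7/9)(7/9) = 0.36595; P(data | urn B) = (2/4)(2/4)(2/4)(2/4) = 0.0625; P(data | urn C) = (1/4)(1/4)(1/4)(1/4) = 0.0039062.
Multiplying each by its prior: 1/3 · 0.36595 = 0.12198, 1/3 · 0.0625 = 0.020833, 1/3 · 0.0039062 = 0.0013021; summing to 0.14412.
So P(urn A | data) = (0.12198) / (0.14412) = 0.84641.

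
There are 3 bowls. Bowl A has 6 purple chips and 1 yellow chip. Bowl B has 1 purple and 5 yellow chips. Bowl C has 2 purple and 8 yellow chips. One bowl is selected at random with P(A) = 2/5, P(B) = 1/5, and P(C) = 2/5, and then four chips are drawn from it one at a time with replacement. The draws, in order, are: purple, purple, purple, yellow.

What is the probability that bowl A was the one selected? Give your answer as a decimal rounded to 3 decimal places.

0.915

For each hypothesis, P(data | H) works out to: P(data | bowl A) = (6/7)(6/7)(6/7)(1/7) = 0.089963; P(data | bowl B) = (1/6)(1/6)(1/6)(5/6) = 0.003858; P(data | bowl C) = (2/10)(2/10)(2/10)(8/10) = 0.0064.
Multiplying each by its prior: 2/5 · 0.089963 = 0.035985, 1/5 · 0.003858 = 0.0007716, 2/5 · 0.0064 = 0.00256; with total 0.039317.
Therefore the posterior P(bowl A | data) = (0.035985) / (0.039317) = 0.91526.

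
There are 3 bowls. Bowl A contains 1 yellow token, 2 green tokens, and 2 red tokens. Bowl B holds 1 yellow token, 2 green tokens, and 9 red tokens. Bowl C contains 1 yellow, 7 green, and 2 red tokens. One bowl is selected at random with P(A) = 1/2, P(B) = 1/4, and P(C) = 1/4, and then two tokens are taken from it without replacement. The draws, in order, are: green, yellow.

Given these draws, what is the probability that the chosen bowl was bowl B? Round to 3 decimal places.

0.052

Compute the likelihood of the observed sequence for each case: P(data | bowl A) = (2/5)(1/4) = 1/10; P(data | bowl B) = (2/12)(1/11) = 1/66; P(data | bowl C) = (7/10)(1/9) = 7/90.
Multiplying each by its prior: 1/2 · 1/10 = 1/20, 1/4 · 1/66 = 1/264, 1/4 · 7/90 = 7/360; summing to 29/396.
By Bayes' rule, P(bowl B | data) = (1/264) / (29/396) = 3/58.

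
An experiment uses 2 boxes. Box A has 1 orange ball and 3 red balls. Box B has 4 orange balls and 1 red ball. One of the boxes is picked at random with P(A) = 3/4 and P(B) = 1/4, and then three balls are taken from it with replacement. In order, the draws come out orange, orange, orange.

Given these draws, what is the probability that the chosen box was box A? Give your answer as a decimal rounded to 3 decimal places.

0.084

Under each hypothesis, the probability of the observed sequence is: P(data | box A) = (1/4)(1/4)(1/4) = 0.015625; P(data | box B) = (4/5)(4/5)(4/5) = 0.512.
Multiplying each by its prior: 3/4 · 0.015625 = 0.011719, 1/4 · 0.512 = 0.128; with total 0.13972.
Therefore the posterior P(box A | data) = (0.011719) / (0.13972) = 0.083874.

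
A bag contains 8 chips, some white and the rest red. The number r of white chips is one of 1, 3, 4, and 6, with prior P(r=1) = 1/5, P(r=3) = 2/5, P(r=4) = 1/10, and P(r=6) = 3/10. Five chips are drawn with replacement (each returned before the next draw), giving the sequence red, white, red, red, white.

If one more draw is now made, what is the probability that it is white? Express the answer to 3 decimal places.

0.415

The likelihood of the observed sequence under each hypothesis: P(data | r = 1) = (7/8)(1/8)(7/8)(7/8)(1/8) = 0.010468; P(data | r = 3) = (5/8)(3/8)(5/8)(5/8)(3/8) = 0.034332; P(data | r = 4) = (4/8)(4/8)(4/8)(4/8)(4/8) = 0.03125; P(data | r = 6) = (2/8)(6/8)(2/8)(2/8)(6/8) = 0.0087891.
Weighting by the prior gives 1/5 · 0.010468 = 0.0020935, 2/5 · 0.034332 = 0.013733, 1/10 · 0.03125 = 0.003125, 3/10 · 0.0087891 = 0.0026367; summing to 0.021588.
Dividing through by the total gives posterior P(r = 1 | data) = 0.096975, P(r = 3 | data) = 0.63613, P(r = 4 | data) = 0.14476, P(r = 6 | data) = 0.12214.
The predictive probability is P(white next | data) = (1/8)(0.096975) + (3/8)(0.63613) + (1/2)(0.14476) + (3/4)(0.12214) = 0.41465.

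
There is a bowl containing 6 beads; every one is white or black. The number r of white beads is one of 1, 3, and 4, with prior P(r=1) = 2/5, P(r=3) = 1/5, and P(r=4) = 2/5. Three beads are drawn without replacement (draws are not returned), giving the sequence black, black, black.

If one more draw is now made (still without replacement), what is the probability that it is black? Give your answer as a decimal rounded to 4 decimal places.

Compute the likelihood of the observed sequence for each case: P(data | r = 1) = (5/6)(4/5)(3/4) = 1/2; P(data | r = 3) = (3/6)(2/5)(1/4) = 1/20; P(data | r = 4) = (2/6)(1/5)(0/4) = 0.
Weighting by the prior gives 2/5 · 1/2 = 1/5, 1/5 · 1/20 = 1/100, 2/5 · 0 = 0; summing to 21/100.
The posterior is then P(r = 1 | data) = 20/21, P(r = 3 | data) = 1/21, P(r = 4 | data) = 0.
So P(black next | data) = Σ P(black next | H) P(H | data) = (2/3)(20/21) + (0)(1/21) = 40/63.

0.6349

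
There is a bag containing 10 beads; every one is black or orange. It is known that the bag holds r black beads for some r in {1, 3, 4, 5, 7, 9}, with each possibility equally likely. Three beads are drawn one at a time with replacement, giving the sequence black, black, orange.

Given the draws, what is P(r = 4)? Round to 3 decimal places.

0.184

Under each hypothesis, the probability of the observed sequence is: P(data | r = 1) = (1/10)(1/10)(9/10) = 0.009; P(data | r = 3) = (3/10)(3/10)(7/10) = 0.063; P(data | r = 4) = (4/10)(4/10)(6/10) = 0.096; P(data | r = 5) = (5/10)(5/10)(5/10) = 0.125; P(data | r = 7) = (7/10)(7/10)(3/10) = 0.147; P(data | r = 9) = (9/10)(9/10)(1/10) = 0.081.
The prior-weighted likelihoods are 1/6 · 0.009 = 0.0015, 1/6 · 0.063 = 0.0105, 1/6 · 0.096 = 0.016, 1/6 · 0.125 = 0.020833, 1/6 · 0.147 = 0.0245, 1/6 · 0.081 = 0.0135; summing to 0.086833.
Hence P(r = 4 | data) = (0.016) / (0.086833) = 0.18426.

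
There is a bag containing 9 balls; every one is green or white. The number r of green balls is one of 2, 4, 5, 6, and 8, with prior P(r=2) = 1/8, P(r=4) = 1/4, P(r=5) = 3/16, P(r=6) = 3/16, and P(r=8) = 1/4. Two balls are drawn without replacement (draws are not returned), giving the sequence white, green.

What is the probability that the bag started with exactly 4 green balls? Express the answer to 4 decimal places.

The likelihood of the observed sequence under each hypothesis: P(data | r = 2) = (7/9)(2/8) = 7/36; P(data | r = 4) = (5/9)(4/8) = 5/18; P(data | r = 5) = (4/9)(5/8) = 5/18; P(data | r = 6) = (3/9)(6/8) = 1/4; P(data | r = 8) = (1/9)(8/8) = 1/9.
The prior-weighted likelihoods are 1/8 · 7/36 = 7/288, 1/4 · 5/18 = 5/72, 3/16 · 5/18 = 5/96, 3/16 · 1/4 = 3/64, 1/4 · 1/9 = 1/36; summing to 127/576.
Hence P(r = 4 | data) = (5/72) / (127/576) = 40/127.

0.3150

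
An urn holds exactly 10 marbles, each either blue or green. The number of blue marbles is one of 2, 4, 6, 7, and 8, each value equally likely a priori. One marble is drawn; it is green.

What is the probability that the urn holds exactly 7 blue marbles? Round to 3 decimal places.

The likelihood of this draw under each hypothesis: P(data | r = 2) = (8/10) = 4/5; P(data | r = 4) = (6/10) = 3/5; P(data | r = 6) = (4/10) = 2/5; P(data | r = 7) = (3/10) = 3/10; P(data | r = 8) = (2/10) = 1/5.
Multiplying each by its prior: 1/5 · 4/5 = 4/25, 1/5 · 3/5 = 3/25, 1/5 · 2/5 = 2/25, 1/5 · 3/10 = 3/50, 1/5 · 1/5 = 1/25; these sum to 23/50.
Therefore the posterior P(r = 7 | data) = (3/50) / (23/50) = 3/23.

0.130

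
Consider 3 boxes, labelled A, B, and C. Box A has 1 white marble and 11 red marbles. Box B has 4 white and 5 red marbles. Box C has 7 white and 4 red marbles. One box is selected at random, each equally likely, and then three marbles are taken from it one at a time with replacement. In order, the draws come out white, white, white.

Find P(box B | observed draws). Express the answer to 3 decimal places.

0.254

Under each hypothesis, the probability of the observed sequence is: P(data | box A) = (1/12)(1/12)(1/12) = 0.0005787; P(data | box B) = (4/9)(4/9)(4/9) = 0.087791; P(data | box C) = (7/11)(7/11)(7/11) = 0.2577.
Weighting by the prior gives 1/3 · 0.0005787 = 0.0001929, 1/3 · 0.087791 = 0.029264, 1/3 · 0.2577 = 0.0859; these sum to 0.11536.
So P(box B | data) = (0.029264) / (0.11536) = 0.25368.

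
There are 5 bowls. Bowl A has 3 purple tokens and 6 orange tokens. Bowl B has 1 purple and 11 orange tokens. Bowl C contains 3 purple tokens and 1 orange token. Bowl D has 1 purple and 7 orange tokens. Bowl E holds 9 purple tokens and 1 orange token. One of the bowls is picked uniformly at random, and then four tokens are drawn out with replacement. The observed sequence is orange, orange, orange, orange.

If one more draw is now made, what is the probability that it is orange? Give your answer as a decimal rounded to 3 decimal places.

0.865

For each hypothesis, P(data | H) works out to: P(data | bowl A) = (6/9)(6/9)(6/9)(6/9) = 0.19753; P(data | bowl B) = (11/12)(11/12)(11/12)(11/12) = 0.70607; P(data | bowl C) = (1/4)(1/4)(1/4)(1/4) = 0.0039062; P(data | bowl D) = (7/8)(7/8)(7/8)(7/8) = 0.58618; P(data | bowl E) = (1/10)(1/10)(1/10)(1/10) = 0.0001.
Multiplying each by its prior: 1/5 · 0.19753 = 0.039506, 1/5 · 0.70607 = 0.14121, 1/5 · 0.0039062 = 0.00078125, 1/5 · 0.58618 = 0.11724, 1/5 · 0.0001 = 2e-05; with total 0.29876.
The posterior is then P(bowl A | data) = 0.13224, P(bowl B | data) = 0.47267, P(bowl C | data) = 0.002615, P(bowl D | data) = 0.39241, P(bowl E | data) = 6.6944e-05.
Averaging over the posterior, P(orange next | data) = (2/3)(0.13224) + (11/12)(0.47267) + (1/4)(0.002615) + (7/8)(0.39241) + (1/10)(6.6944e-05) = 0.86546.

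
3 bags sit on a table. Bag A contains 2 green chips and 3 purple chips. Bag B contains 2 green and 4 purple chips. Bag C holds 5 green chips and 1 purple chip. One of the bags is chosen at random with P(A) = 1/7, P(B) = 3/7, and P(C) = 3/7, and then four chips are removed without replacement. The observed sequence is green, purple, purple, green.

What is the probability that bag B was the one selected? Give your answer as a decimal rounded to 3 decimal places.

Compute the likelihood of the observed sequence for each case: P(data | bag A) = (2/5)(3/4)(2/3)(1/2) = 1/10; P(data | bag B) = (2/6)(4/5)(3/4)(1/3) = 1/15; P(data | bag C) = (5/6)(1/5)(0/4) = 0.
Weighting by the prior gives 1/7 · 1/10 = 1/70, 3/7 · 1/15 = 1/35, 3/7 · 0 = 0; summing to 3/70.
By Bayes' rule, P(bag B | data) = (1/35) / (3/70) = 2/3.

0.667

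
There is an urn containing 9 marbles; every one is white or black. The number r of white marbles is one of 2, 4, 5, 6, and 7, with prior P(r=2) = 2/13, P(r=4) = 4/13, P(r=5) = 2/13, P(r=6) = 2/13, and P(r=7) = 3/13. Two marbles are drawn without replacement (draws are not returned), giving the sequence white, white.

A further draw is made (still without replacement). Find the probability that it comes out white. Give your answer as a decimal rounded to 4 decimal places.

Compute the likelihood of the observed sequence for each case: P(data | r = 2) = (2/9)(1/8) = 1/36; P(data | r = 4) = (4/9)(3/8) = 1/6; P(data | r = 5) = (5/9)(4/8) = 5/18; P(data | r = 6) = (6/9)(5/8) = 5/12; P(data | r = 7) = (7/9)(6/8) = 7/12.
Multiplying each by its prior: 2/13 · 1/36 = 1/234, 4/13 · 1/6 = 2/39, 2/13 · 5/18 = 5/117, 2/13 · 5/12 = 5/78, 3/13 · 7/12 = 7/52; these sum to 139/468.
The posterior is then P(r = 2 | data) = 2/139, P(r = 4 | data) = 24/139, P(r = 5 | data) = 20/139, P(r = 6 | data) = 30/139, P(r = 7 | data) = 63/139.
Averaging over the posterior, P(white next | data) = (0)(2/139) + (2/7)(24/139) + (3/7)(20/139) + (4/7)(30/139) + (5/7)(63/139) = 543/973.

0.5581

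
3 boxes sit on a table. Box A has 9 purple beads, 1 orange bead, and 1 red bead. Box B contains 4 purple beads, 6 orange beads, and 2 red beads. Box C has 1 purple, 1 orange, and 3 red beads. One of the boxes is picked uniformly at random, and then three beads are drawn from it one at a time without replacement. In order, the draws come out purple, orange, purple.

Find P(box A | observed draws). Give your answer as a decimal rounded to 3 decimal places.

0.571

Under each hypothesis, the probability of the observed sequence is: P(data | box A) = (9/11)(1/10)(8/9) = 4/55; P(data | box B) = (4/12)(6/11)(3/10) = 3/55; P(data | box C) = (1/5)(1/4)(0/3) = 0.
The prior-weighted likelihoods are 1/3 · 4/55 = 4/165, 1/3 · 3/55 = 1/55, 1/3 · 0 = 0; summing to 7/165.
By Bayes' rule, P(box A | data) = (4/165) / (7/165) = 4/7.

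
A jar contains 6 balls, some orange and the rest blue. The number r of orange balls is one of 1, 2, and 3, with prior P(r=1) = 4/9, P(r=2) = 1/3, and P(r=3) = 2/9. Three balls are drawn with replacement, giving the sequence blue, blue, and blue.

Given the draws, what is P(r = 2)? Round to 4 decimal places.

0.2574

Under each hypothesis, the probability of the observed sequence is: P(data | r = 1) = (5/6)(5/6)(5/6) = 125/216; P(data | r = 2) = (4/6)(4/6)(4/6) = 8/27; P(data | r = 3) = (3/6)(3/6)(3/6) = 1/8.
Weighting by the prior gives 4/9 · 125/216 = 125/486, 1/3 · 8/27 = 8/81, 2/9 · 1/8 = 1/36; summing to 373/972.
Therefore the posterior P(r = 2 | data) = (8/81) / (373/972) = 96/373.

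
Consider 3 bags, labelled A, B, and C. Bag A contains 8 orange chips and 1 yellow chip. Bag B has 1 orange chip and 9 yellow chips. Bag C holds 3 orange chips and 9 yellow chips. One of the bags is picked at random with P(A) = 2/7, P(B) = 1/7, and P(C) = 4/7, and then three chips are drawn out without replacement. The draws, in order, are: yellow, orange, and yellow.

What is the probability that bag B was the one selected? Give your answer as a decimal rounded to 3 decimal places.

For each hypothesis, P(data | H) works out to: P(data | bag A) = (1/9)(8/8)(0/7) = 0; P(data | bag B) = (9/10)(1/9)(8/8) = 1/10; P(data | bag C) = (9/12)(3/11)(8/10) = 9/55.
Multiplying each by its prior: 2/7 · 0 = 0, 1/7 · 1/10 = 1/70, 4/7 · 9/55 = 36/385; these sum to 83/770.
Hence P(bag B | data) = (1/70) / (83/770) = 11/83.

0.133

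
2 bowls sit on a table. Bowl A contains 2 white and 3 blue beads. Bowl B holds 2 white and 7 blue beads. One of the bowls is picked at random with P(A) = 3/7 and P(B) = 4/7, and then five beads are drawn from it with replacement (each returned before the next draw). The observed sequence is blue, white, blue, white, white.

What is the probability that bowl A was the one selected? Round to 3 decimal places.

0.722

For each hypothesis, P(data | H) works out to: P(data | bowl A) = (3/5)(2/5)(3/5)(2/5)(2/5) = 0.02304; P(data | bowl B) = (7/9)(2/9)(7/9)(2/9)(2/9) = 0.0066386.
The prior-weighted likelihoods are 3/7 · 0.02304 = 0.0098743, 4/7 · 0.0066386 = 0.0037935; summing to 0.013668.
So P(bowl A | data) = (0.0098743) / (0.013668) = 0.72245.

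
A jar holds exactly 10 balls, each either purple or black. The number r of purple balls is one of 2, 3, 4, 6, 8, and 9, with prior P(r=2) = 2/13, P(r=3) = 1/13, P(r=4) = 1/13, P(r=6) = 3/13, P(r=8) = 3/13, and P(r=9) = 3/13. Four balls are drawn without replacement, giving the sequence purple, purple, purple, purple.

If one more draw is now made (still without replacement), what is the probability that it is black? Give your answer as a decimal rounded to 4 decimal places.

0.2587

Under each hypothesis, the probability of the observed sequence is: P(data | r = 2) = (2/10)(1/9)(0/8) = 0; P(data | r = 3) = (3/10)(2/9)(1/8)(0/7) = 0; P(data | r = 4) = (4/10)(3/9)(2/8)(1/7) = 0.0047619; P(data | r = 6) = (6/10)(5/9)(4/8)(3/7) = 0.071429; P(data | r = 8) = (8/10)(7/9)(6/8)(5/7) = 0.33333; P(data | r = 9) = (9/10)(8/9)(7/8)(6/7) = 0.6.
Multiplying each by its prior: 2/13 · 0 = 0, 1/13 · 0 = 0, 1/13 · 0.0047619 = 0.0003663, 3/13 · 0.071429 = 0.016484, 3/13 · 0.33333 = 0.076923, 3/13 · 0.6 = 0.13846; these sum to 0.23223.
The posterior is then P(r = 2 | data) = 0, P(r = 3 | data) = 0, P(r = 4 | data) = 0.0015773, P(r = 6 | data) = 0.070978, P(r = 8 | data) = 0.33123, P(r = 9 | data) = 0.59621.
Averaging over the posterior, P(black next | data) = (1)(0.0015773) + (2/3)(0.070978) + (1/3)(0.33123) + (1/6)(0.59621) = 0.25868.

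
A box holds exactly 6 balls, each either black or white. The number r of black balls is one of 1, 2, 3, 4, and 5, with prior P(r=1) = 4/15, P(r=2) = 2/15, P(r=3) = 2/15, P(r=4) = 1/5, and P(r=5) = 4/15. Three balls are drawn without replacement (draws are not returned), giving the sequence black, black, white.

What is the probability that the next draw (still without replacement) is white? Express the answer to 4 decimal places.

0.3137

Under each hypothesis, the probability of the observed sequence is: P(data | r = 1) = (1/6)(0/5) = 0; P(data | r = 2) = (2/6)(1/5)(4/4) = 1/15; P(data | r = 3) = (3/6)(2/5)(3/4) = 3/20; P(data | r = 4) = (4/6)(3/5)(2/4) = 1/5; P(data | r = 5) = (5/6)(4/5)(1/4) = 1/6.
Weighting by the prior gives 4/15 · 0 = 0, 2/15 · 1/15 = 2/225, 2/15 · 3/20 = 1/50, 1/5 · 1/5 = 1/25, 4/15 · 1/6 = 2/45; these sum to 17/150.
Dividing through by the total gives posterior P(r = 1 | data) = 0, P(r = 2 | data) = 4/51, P(r = 3 | data) = 3/17, P(r = 4 | data) = 6/17, P(r = 5 | data) = 20/51.
So P(white next | data) = Σ P(white next | H) P(H | data) = (1)(4/51) + (2/3)(3/17) + (1/3)(6/17) + (0)(20/51) = 16/51.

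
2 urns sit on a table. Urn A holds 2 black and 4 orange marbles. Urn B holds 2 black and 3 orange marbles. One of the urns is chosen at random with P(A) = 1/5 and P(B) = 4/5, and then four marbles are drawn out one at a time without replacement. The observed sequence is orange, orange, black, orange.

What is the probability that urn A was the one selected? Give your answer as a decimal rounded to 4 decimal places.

0.2500

For each hypothesis, P(data | H) works out to: P(data | urn A) = (4/6)(3/5)(2/4)(2/3) = 2/15; P(data | urn B) = (3/5)(2/4)(2/3)(1/2) = 1/10.
Multiplying each by its prior: 1/5 · 2/15 = 2/75, 4/5 · 1/10 = 2/25; with total 8/75.
Therefore the posterior P(urn A | data) = (2/75) / (8/75) = 1/4.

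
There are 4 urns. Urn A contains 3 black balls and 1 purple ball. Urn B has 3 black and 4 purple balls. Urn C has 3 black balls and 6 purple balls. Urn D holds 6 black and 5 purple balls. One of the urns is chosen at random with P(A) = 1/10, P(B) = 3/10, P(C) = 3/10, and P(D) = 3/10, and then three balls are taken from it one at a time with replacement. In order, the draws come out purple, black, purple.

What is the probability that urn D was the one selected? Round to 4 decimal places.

0.2706

Compute the likelihood of the observed sequence for each case: P(data | urn A) = (1/4)(3/4)(1/4) = 0.046875; P(data | urn B) = (4/7)(3/7)(4/7) = 0.13994; P(data | urn C) = (6/9)(3/9)(6/9) = 0.14815; P(data | urn D) = (5/11)(6/11)(5/11) = 0.1127.
Weighting by the prior gives 1/10 · 0.046875 = 0.0046875, 3/10 · 0.13994 = 0.041983, 3/10 · 0.14815 = 0.044444, 3/10 · 0.1127 = 0.033809; summing to 0.12492.
So P(urn D | data) = (0.033809) / (0.12492) = 0.27064.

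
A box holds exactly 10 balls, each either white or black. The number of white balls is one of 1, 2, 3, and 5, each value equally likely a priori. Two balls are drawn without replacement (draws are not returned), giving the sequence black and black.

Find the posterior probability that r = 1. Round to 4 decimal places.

Under each hypothesis, the probability of the observed sequence is: P(data | r = 1) = (9/10)(8/9) = 4/5; P(data | r = 2) = (8/10)(7/9) = 28/45; P(data | r = 3) = (7/10)(6/9) = 7/15; P(data | r = 5) = (5/10)(4/9) = 2/9.
Weighting by the prior gives 1/4 · 4/5 = 1/5, 1/4 · 28/45 = 7/45, 1/4 · 7/15 = 7/60, 1/4 · 2/9 = 1/18; summing to 19/36.
So P(r = 1 | data) = (1/5) / (19/36) = 36/95.

0.3789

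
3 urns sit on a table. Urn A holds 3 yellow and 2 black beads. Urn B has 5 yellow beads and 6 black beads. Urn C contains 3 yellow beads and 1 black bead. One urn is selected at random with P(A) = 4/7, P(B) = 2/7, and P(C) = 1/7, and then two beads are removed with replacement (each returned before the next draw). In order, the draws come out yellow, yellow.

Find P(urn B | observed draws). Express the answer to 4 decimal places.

For each hypothesis, P(data | H) works out to: P(data | urn A) = (3/5)(3/5) = 0.36; P(data | urn B) = (5/11)(5/11) = 0.20661; P(data | urn C) = (3/4)(3/4) = 0.5625.
Weighting by the prior gives 4/7 · 0.36 = 0.20571, 2/7 · 0.20661 = 0.059032, 1/7 · 0.5625 = 0.080357; summing to 0.3451.
Hence P(urn B | data) = (0.059032) / (0.3451) = 0.17106.

0.1711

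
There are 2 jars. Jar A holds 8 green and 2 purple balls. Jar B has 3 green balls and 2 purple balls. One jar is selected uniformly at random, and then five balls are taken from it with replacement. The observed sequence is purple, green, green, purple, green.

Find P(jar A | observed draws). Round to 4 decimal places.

Under each hypothesis, the probability of the observed sequence is: P(data | jar A) = (2/10)(8/10)(8/10)(2/10)(8/10) = 0.02048; P(data | jar B) = (2/5)(3/5)(3/5)(2/5)(3/5) = 0.03456.
The prior-weighted likelihoods are 1/2 · 0.02048 = 0.01024, 1/2 · 0.03456 = 0.01728; summing to 0.02752.
So P(jar A | data) = (0.01024) / (0.02752) = 0.37209.

0.3721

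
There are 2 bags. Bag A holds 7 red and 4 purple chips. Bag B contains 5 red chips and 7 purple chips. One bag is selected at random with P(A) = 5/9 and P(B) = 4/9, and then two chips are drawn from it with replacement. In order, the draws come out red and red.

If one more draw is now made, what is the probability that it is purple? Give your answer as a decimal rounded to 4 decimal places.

0.4197

For each hypothesis, P(data | H) works out to: P(data | bag A) = (7/11)(7/11) = 0.40496; P(data | bag B) = (5/12)(5/12) = 0.17361.
Weighting by the prior gives 5/9 · 0.40496 = 0.22498, 4/9 · 0.17361 = 0.07716; with total 0.30214.
The posterior is then P(bag A | data) = 0.74462, P(bag B | data) = 0.25538.
Averaging over the posterior, P(purple next | data) = (4/11)(0.74462) + (7/12)(0.25538) = 0.41974.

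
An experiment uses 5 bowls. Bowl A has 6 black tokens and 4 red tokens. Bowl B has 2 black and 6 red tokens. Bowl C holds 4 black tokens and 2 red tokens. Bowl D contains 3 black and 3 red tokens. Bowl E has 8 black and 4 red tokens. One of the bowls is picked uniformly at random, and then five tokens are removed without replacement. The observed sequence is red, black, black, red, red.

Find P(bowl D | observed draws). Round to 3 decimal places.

0.404

Compute the likelihood of the observed sequence for each case: P(data | bowl A) = (4/10)(6/9)(5/8)(3/7)(2/6) = 0.02381; P(data | bowl B) = (6/8)(2/7)(1/6)(5/5)(4/4) = 0.035714; P(data | bowl C) = (2/6)(4/5)(3/4)(1/3)(0/2) = 0; P(data | bowl D) = (3/6)(3/5)(2/4)(2/3)(1/2) = 0.05; P(data | bowl E) = (4/12)(8/11)(7/10)(3/9)(2/8) = 0.014141.
Weighting by the prior gives 1/5 · 0.02381 = 0.0047619, 1/5 · 0.035714 = 0.0071429, 1/5 · 0 = 0, 1/5 · 0.05 = 0.01, 1/5 · 0.014141 = 0.0028283; with total 0.024733.
Therefore the posterior P(bowl D | data) = (0.01) / (0.024733) = 0.40432.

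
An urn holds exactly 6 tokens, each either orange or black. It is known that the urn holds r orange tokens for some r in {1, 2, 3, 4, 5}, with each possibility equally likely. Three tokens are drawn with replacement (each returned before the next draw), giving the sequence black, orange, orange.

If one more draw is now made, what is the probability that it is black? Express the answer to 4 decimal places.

Compute the likelihood of the observed sequence for each case: P(data | r = 1) = (5/6)(1/6)(1/6) = 5/216; P(data | r = 2) = (4/6)(2/6)(2/6) = 2/27; P(data | r = 3) = (3/6)(3/6)(3/6) = 1/8; P(data | r = 4) = (2/6)(4/6)(4/6) = 4/27; P(data | r = 5) = (1/6)(5/6)(5/6) = 25/216.
The prior-weighted likelihoods are 1/5 · 5/216 = 1/216, 1/5 · 2/27 = 2/135, 1/5 · 1/8 = 1/40, 1/5 · 4/27 = 4/135, 1/5 · 25/216 = 5/216; with total 7/72.
The posterior is then P(r = 1 | data) = 1/21, P(r = 2 | data) = 16/105, P(r = 3 | data) = 9/35, P(r = 4 | data) = 32/105, P(r = 5 | data) = 5/21.
The predictive probability is P(black next | data) = (5/6)(1/21) + (2/3)(16/105) + (1/2)(9/35) + (1/3)(32/105) + (1/6)(5/21) = 37/90.

0.4111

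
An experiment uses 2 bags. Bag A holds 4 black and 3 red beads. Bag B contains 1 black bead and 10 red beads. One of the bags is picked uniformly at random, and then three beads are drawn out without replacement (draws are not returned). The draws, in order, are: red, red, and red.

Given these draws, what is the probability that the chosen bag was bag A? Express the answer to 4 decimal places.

Under each hypothesis, the probability of the observed sequence is: P(data | bag A) = (3/7)(2/6)(1/5) = 1/35; P(data | bag B) = (10/11)(9/10)(8/9) = 8/11.
Multiplying each by its prior: 1/2 · 1/35 = 1/70, 1/2 · 8/11 = 4/11; summing to 291/770.
By Bayes' rule, P(bag A | data) = (1/70) / (291/770) = 11/291.

0.0378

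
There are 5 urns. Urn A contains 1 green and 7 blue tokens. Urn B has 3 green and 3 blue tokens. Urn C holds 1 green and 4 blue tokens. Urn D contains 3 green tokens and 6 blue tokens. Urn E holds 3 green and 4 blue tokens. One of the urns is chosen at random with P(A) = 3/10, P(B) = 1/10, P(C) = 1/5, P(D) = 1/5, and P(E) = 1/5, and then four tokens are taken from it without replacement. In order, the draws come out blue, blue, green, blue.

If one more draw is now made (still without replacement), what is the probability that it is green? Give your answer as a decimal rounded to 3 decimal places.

0.210

For each hypothesis, P(data | H) works out to: P(data | urn A) = (7/8)(6/7)(1/6)(5/5) = 0.125; P(data | urn B) = (3/6)(2/5)(3/4)(1/3) = 0.05; P(data | urn C) = (4/5)(3/4)(1/3)(2/2) = 0.2; P(data | urn D) = (6/9)(5/8)(3/7)(4/6) = 0.11905; P(data | urn E) = (4/7)(3/6)(3/5)(2/4) = 0.085714.
The prior-weighted likelihoods are 3/10 · 0.125 = 0.0375, 1/10 · 0.05 = 0.005, 1/5 · 0.2 = 0.04, 1/5 · 0.11905 = 0.02381, 1/5 · 0.085714 = 0.017143; with total 0.12345.
Normalising, the posterior is P(urn A | data) = 0.30376, P(urn B | data) = 0.040501, P(urn C | data) = 0.32401, P(urn D | data) = 0.19286, P(urn E | data) = 0.13886.
So P(green next | data) = Σ P(green next | H) P(H | data) = (0)(0.30376) + (1)(0.040501) + (0)(0.32401) + (2/5)(0.19286) + (2/3)(0.13886) = 0.21022.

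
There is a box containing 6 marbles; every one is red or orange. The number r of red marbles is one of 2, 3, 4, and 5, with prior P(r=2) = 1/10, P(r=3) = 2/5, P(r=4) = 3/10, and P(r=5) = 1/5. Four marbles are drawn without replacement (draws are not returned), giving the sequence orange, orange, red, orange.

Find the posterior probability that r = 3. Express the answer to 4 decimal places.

0.6000

For each hypothesis, P(data | H) works out to: P(data | r = 2) = (4/6)(3/5)(2/4)(2/3) = 2/15; P(data | r = 3) = (3/6)(2/5)(3/4)(1/3) = 1/20; P(data | r = 4) = (2/6)(1/5)(4/4)(0/3) = 0; P(data | r = 5) = (1/6)(0/5) = 0.
Multiplying each by its prior: 1/10 · 2/15 = 1/75, 2/5 · 1/20 = 1/50, 3/10 · 0 = 0, 1/5 · 0 = 0; these sum to 1/30.
So P(r = 3 | data) = (1/50) / (1/30) = 3/5.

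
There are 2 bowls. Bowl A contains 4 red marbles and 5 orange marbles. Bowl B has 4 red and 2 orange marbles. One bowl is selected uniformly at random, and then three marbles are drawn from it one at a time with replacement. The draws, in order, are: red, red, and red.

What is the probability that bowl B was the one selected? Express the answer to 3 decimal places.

0.771

Compute the likelihood of the observed sequence for each case: P(data | bowl A) = (4/9)(4/9)(4/9) = 64/729; P(data | bowl B) = (4/6)(4/6)(4/6) = 8/27.
The prior-weighted likelihoods are 1/2 · 64/729 = 32/729, 1/2 · 8/27 = 4/27; these sum to 140/729.
So P(bowl B | data) = (4/27) / (140/729) = 27/35.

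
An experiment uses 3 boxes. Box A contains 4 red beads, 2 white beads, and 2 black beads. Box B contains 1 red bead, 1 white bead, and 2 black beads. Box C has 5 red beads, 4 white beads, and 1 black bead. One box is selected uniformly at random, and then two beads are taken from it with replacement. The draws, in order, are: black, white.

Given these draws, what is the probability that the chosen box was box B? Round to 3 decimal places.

0.549

Compute the likelihood of the observed sequence for each case: P(data | box A) = (2/8)(2/8) = 0.0625; P(data | box B) = (2/4)(1/4) = 0.125; P(data | box C) = (1/10)(4/10) = 0.04.
Weighting by the prior gives 1/3 · 0.0625 = 0.020833, 1/3 · 0.125 = 0.041667, 1/3 · 0.04 = 0.013333; summing to 0.075833.
Therefore the posterior P(box B | data) = (0.041667) / (0.075833) = 0.54945.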